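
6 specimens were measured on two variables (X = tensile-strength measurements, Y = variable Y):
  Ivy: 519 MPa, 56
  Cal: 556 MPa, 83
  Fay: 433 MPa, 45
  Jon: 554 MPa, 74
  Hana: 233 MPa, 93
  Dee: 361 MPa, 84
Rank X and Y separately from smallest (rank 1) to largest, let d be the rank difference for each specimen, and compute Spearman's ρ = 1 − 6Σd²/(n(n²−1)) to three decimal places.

Ranks of variable 1: 4, 6, 3, 5, 1, 2
Ranks of variable 2: 2, 4, 1, 3, 6, 5
d = r₁ − r₂: 2, 2, 2, 2, -5, -3
d²: 4, 4, 4, 4, 25, 9; Σd² = 50
ρ = 1 − 6·50/(6·35) = 1 − 300/210 = -0.429

-0.429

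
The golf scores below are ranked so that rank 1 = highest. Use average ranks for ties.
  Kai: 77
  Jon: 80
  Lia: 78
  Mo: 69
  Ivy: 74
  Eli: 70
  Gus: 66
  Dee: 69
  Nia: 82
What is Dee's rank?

7.5

Sorted (descending): 82, 80, 78, 77, 74, 70, 69, 69, 66
The 2 values of 69 occupy positions 7–8 → average rank (7+8)/2 = 7.5.
Dee has value 69 → rank 7.5.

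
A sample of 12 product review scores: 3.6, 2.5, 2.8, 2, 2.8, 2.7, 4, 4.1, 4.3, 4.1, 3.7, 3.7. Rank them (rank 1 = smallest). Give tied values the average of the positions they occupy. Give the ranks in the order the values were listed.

6, 2, 4.5, 1, 4.5, 3, 9, 10.5, 12, 10.5, 7.5, 7.5

Sorted (ascending): 2, 2.5, 2.7, 2.8, 2.8, 3.6, 3.7, 3.7, 4, 4.1, 4.1, 4.3
The 2 values of 2.8 occupy positions 4–5 → average rank (4+5)/2 = 4.5.
The 2 values of 3.7 occupy positions 7–8 → average rank (7+8)/2 = 7.5.
The 2 values of 4.1 occupy positions 10–11 → average rank (10+11)/2 = 10.5.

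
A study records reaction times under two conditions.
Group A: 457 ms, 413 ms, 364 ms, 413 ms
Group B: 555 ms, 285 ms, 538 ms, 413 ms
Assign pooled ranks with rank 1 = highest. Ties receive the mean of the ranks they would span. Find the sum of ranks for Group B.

Sorted (descending): 555, 538, 457, 413, 413, 413, 364, 285
The 3 values of 413 occupy positions 4–6 → average rank 5.
Group B values → pooled ranks: 555→1, 285→8, 538→2, 413→5
Rank sum = 1 + 8 + 2 + 5 = 16

16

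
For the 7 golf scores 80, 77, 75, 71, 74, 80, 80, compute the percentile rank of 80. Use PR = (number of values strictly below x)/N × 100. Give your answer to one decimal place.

57.1

N = 7.
Strictly below 80: 4. Equal to 80: 3.
PR = 4/7 × 100 = 57.1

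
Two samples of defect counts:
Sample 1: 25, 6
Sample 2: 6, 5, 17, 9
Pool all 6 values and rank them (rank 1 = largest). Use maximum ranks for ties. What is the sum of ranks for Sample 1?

Sorted (descending): 25, 17, 9, 6, 6, 5
The 2 values of 6 occupy positions 4–5 → each gets rank 5.
Sample 1 values → pooled ranks: 25→1, 6→5
Rank sum = 1 + 5 = 6

6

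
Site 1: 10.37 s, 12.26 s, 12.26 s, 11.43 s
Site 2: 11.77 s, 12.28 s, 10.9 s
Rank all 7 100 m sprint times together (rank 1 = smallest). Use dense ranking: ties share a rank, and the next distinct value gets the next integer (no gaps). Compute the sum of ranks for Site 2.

12

Sorted (ascending): 10.37, 10.9, 11.43, 11.77, 12.26, 12.26, 12.28
The 2 values of 12.26 share dense rank 5.
Remaining distinct values take the next consecutive integers.
Site 2 values → pooled ranks: 11.77→4, 12.28→6, 10.9→2
Rank sum = 4 + 6 + 2 = 12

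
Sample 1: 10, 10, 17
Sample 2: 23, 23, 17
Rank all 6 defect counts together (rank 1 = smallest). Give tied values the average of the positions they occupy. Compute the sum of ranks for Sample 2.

Sorted (ascending): 10, 10, 17, 17, 23, 23
The 2 values of 10 occupy positions 1–2 → average rank (1+2)/2 = 1.5.
The 2 values of 17 occupy positions 3–4 → average rank (3+4)/2 = 3.5.
The 2 values of 23 occupy positions 5–6 → average rank (5+6)/2 = 5.5.
Sample 2 values → pooled ranks: 23→5.5, 23→5.5, 17→3.5
Rank sum = 5.5 + 5.5 + 3.5 = 14.5

14.5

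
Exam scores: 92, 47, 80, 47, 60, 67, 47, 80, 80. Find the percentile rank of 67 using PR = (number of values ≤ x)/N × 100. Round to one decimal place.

N = 9.
Strictly below 67: 4. Equal to 67: 1.
PR = 5/9 × 100 = 55.6

55.6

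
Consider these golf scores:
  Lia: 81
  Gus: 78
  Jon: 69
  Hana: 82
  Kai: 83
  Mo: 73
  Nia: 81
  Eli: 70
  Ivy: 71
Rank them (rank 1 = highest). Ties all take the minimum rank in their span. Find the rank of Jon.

Sorted (descending): 83, 82, 81, 81, 78, 73, 71, 70, 69
The 2 values of 81 occupy positions 3–4 → each gets rank 3.
Jon has value 69 → rank 9.

9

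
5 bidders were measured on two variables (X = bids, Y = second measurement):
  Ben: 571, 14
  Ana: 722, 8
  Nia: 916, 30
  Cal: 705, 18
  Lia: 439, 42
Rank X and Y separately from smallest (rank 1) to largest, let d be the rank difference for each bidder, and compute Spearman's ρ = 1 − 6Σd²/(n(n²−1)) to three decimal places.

-0.300

Ranks of variable 1: 2, 4, 5, 3, 1
Ranks of variable 2: 2, 1, 4, 3, 5
d = r₁ − r₂: 0, 3, 1, 0, -4
d²: 0, 9, 1, 0, 16; Σd² = 26
ρ = 1 − 6·26/(5·24) = 1 − 156/120 = -0.300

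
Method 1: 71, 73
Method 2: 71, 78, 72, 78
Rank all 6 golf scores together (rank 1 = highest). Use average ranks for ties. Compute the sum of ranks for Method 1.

Sorted (descending): 78, 78, 73, 72, 71, 71
The 2 values of 78 occupy positions 1–2 → average rank (1+2)/2 = 1.5.
The 2 values of 71 occupy positions 5–6 → average rank (5+6)/2 = 5.5.
Method 1 values → pooled ranks: 71→5.5, 73→3
Rank sum = 5.5 + 3 = 8.5

8.5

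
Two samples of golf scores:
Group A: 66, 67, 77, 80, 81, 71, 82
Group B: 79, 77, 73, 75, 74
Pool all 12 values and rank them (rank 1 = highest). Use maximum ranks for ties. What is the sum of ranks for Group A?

45

Sorted (descending): 82, 81, 80, 79, 77, 77, 75, 74, 73, 71, 67, 66
The 2 values of 77 occupy positions 5–6 → each gets rank 6.
Group A values → pooled ranks: 66→12, 67→11, 77→6, 80→3, 81→2, 71→10, 82→1
Rank sum = 12 + 11 + 6 + 3 + 2 + 10 + 1 = 45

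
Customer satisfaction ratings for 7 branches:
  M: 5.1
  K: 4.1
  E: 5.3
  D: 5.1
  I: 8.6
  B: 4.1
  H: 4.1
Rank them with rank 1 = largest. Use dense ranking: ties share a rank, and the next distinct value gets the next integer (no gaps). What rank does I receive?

1

Sorted (descending): 8.6, 5.3, 5.1, 5.1, 4.1, 4.1, 4.1
The 2 values of 5.1 share dense rank 3.
The 3 values of 4.1 share dense rank 4.
Remaining distinct values take the next consecutive integers.
I has value 8.6 → rank 1.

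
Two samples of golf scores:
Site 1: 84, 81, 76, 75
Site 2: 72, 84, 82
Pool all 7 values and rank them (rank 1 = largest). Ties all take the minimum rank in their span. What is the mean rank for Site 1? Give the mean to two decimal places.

4.00

Sorted (descending): 84, 84, 82, 81, 76, 75, 72
The 2 values of 84 occupy positions 1–2 → each gets rank 1.
Site 1 values → pooled ranks: 84→1, 81→4, 76→5, 75→6
Mean rank = (1 + 4 + 5 + 6) / 4 = 4.00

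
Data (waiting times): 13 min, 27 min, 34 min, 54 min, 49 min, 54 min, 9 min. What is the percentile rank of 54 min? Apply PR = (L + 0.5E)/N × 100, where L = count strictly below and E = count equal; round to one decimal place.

N = 7.
Strictly below 54: 5. Equal to 54: 2.
PR = (5 + 0.5·2)/7 × 100 = 85.7

85.7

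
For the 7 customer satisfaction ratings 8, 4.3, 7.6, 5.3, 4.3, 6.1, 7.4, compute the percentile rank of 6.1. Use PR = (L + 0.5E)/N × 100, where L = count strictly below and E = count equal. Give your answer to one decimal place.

50.0

N = 7.
Strictly below 6.1: 3. Equal to 6.1: 1.
PR = (3 + 0.5·1)/7 × 100 = 50.0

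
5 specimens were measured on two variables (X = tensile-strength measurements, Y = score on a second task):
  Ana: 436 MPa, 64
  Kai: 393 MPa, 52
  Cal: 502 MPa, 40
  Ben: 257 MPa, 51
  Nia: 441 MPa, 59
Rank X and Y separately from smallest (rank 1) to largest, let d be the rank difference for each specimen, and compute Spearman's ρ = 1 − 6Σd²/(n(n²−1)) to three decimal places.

-0.100

Ranks of variable 1: 3, 2, 5, 1, 4
Ranks of variable 2: 5, 3, 1, 2, 4
d = r₁ − r₂: -2, -1, 4, -1, 0
d²: 4, 1, 16, 1, 0; Σd² = 22
ρ = 1 − 6·22/(5·24) = 1 − 132/120 = -0.100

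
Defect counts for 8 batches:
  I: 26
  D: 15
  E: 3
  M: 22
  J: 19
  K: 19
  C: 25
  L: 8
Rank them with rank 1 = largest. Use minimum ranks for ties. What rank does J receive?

Sorted (descending): 26, 25, 22, 19, 19, 15, 8, 3
The 2 values of 19 occupy positions 4–5 → each gets rank 4.
J has value 19 → rank 4.

4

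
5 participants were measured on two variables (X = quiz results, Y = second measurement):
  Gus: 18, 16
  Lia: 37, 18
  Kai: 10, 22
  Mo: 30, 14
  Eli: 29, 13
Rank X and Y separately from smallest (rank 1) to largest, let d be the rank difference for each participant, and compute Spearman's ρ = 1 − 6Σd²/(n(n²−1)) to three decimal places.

-0.300

Ranks of variable 1: 2, 5, 1, 4, 3
Ranks of variable 2: 3, 4, 5, 2, 1
d = r₁ − r₂: -1, 1, -4, 2, 2
d²: 1, 1, 16, 4, 4; Σd² = 26
ρ = 1 − 6·26/(5·24) = 1 − 156/120 = -0.300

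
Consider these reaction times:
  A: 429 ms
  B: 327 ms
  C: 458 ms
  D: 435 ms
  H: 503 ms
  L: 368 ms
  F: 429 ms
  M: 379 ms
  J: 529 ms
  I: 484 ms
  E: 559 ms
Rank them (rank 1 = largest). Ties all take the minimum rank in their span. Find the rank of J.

2

Sorted (descending): 559, 529, 503, 484, 458, 435, 429, 429, 379, 368, 327
The 2 values of 429 occupy positions 7–8 → each gets rank 7.
J has value 529 ms → rank 2.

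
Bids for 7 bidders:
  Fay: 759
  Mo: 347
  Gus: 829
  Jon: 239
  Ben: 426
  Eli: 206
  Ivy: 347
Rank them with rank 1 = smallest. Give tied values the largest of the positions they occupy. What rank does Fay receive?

6

Sorted (ascending): 206, 239, 347, 347, 426, 759, 829
The 2 values of 347 occupy positions 3–4 → each gets rank 4.
Fay has value 759 → rank 6.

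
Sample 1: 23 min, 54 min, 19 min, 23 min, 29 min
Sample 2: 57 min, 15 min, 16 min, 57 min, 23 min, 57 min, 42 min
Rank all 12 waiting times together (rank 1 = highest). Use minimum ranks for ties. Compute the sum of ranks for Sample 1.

Sorted (descending): 57, 57, 57, 54, 42, 29, 23, 23, 23, 19, 16, 15
The 3 values of 57 occupy positions 1–3 → each gets rank 1.
The 3 values of 23 occupy positions 7–9 → each gets rank 7.
Sample 1 values → pooled ranks: 23→7, 54→4, 19→10, 23→7, 29→6
Rank sum = 7 + 4 + 10 + 7 + 6 = 34

34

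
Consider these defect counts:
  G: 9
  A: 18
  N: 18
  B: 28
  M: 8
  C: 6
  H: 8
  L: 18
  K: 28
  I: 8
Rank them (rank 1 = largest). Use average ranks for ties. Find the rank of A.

4

Sorted (descending): 28, 28, 18, 18, 18, 9, 8, 8, 8, 6
The 2 values of 28 occupy positions 1–2 → average rank (1+2)/2 = 1.5.
The 3 values of 18 occupy positions 3–5 → average rank 4.
The 3 values of 8 occupy positions 7–9 → average rank 8.
A has value 18 → rank 4.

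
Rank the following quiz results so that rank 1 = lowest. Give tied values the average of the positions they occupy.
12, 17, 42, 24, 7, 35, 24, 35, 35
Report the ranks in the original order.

Sorted (ascending): 7, 12, 17, 24, 24, 35, 35, 35, 42
The 2 values of 24 occupy positions 4–5 → average rank (4+5)/2 = 4.5.
The 3 values of 35 occupy positions 6–8 → average rank 7.

2, 3, 9, 4.5, 1, 7, 4.5, 7, 7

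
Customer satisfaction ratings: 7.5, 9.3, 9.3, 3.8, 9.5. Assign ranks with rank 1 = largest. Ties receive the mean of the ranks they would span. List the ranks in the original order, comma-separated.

Sorted (descending): 9.5, 9.3, 9.3, 7.5, 3.8
The 2 values of 9.3 occupy positions 2–3 → average rank (2+3)/2 = 2.5.

4, 2.5, 2.5, 5, 1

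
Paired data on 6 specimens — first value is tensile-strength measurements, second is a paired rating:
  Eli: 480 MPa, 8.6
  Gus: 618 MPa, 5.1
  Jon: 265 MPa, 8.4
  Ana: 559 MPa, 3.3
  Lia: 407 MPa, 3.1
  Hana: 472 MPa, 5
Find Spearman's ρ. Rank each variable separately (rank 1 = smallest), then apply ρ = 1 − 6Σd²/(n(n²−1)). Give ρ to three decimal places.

Ranks of variable 1: 4, 6, 1, 5, 2, 3
Ranks of variable 2: 6, 4, 5, 2, 1, 3
d = r₁ − r₂: -2, 2, -4, 3, 1, 0
d²: 4, 4, 16, 9, 1, 0; Σd² = 34
ρ = 1 − 6·34/(6·35) = 1 − 204/210 = 0.029

0.029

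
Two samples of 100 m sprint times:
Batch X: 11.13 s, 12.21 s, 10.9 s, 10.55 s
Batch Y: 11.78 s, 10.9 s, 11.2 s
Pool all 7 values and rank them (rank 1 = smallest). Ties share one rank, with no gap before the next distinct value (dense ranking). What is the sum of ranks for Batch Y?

11

Sorted (ascending): 10.55, 10.9, 10.9, 11.13, 11.2, 11.78, 12.21
The 2 values of 10.9 share dense rank 2.
Remaining distinct values take the next consecutive integers.
Batch Y values → pooled ranks: 11.78→5, 10.9→2, 11.2→4
Rank sum = 5 + 2 + 4 = 11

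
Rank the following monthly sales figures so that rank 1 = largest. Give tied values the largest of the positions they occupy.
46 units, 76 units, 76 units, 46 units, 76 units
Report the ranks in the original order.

Sorted (descending): 76, 76, 76, 46, 46
The 3 values of 76 occupy positions 1–3 → each gets rank 3.
The 2 values of 46 occupy positions 4–5 → each gets rank 5.

5, 3, 3, 5, 3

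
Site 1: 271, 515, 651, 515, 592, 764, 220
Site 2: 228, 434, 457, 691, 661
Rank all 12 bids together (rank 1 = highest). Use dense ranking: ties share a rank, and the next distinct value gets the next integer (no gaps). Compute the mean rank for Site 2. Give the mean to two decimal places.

6.00

Sorted (descending): 764, 691, 661, 651, 592, 515, 515, 457, 434, 271, 228, 220
The 2 values of 515 share dense rank 6.
Remaining distinct values take the next consecutive integers.
Site 2 values → pooled ranks: 228→10, 434→8, 457→7, 691→2, 661→3
Mean rank = (10 + 8 + 7 + 2 + 3) / 5 = 6.00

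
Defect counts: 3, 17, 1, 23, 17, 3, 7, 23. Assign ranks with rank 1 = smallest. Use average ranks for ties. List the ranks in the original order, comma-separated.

2.5, 5.5, 1, 7.5, 5.5, 2.5, 4, 7.5

Sorted (ascending): 1, 3, 3, 7, 17, 17, 23, 23
The 2 values of 3 occupy positions 2–3 → average rank (2+3)/2 = 2.5.
The 2 values of 17 occupy positions 5–6 → average rank (5+6)/2 = 5.5.
The 2 values of 23 occupy positions 7–8 → average rank (7+8)/2 = 7.5.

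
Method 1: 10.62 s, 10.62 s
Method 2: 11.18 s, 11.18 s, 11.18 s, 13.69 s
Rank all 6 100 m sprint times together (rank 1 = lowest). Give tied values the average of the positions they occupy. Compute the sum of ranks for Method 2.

Sorted (ascending): 10.62, 10.62, 11.18, 11.18, 11.18, 13.69
The 2 values of 10.62 occupy positions 1–2 → average rank (1+2)/2 = 1.5.
The 3 values of 11.18 occupy positions 3–5 → average rank 4.
Method 2 values → pooled ranks: 11.18→4, 11.18→4, 11.18→4, 13.69→6
Rank sum = 4 + 4 + 4 + 6 = 18

18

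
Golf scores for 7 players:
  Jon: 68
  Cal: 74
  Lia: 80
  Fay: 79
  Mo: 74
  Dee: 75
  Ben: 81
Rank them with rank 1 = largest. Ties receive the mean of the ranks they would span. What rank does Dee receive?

Sorted (descending): 81, 80, 79, 75, 74, 74, 68
The 2 values of 74 occupy positions 5–6 → average rank (5+6)/2 = 5.5.
Dee has value 75 → rank 4.

4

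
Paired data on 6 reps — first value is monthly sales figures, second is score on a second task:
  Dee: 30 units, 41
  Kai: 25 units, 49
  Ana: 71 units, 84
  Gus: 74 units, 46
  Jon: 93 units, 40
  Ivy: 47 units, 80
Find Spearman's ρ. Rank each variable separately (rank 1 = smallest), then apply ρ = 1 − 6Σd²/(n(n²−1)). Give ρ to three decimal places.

Ranks of variable 1: 2, 1, 4, 5, 6, 3
Ranks of variable 2: 2, 4, 6, 3, 1, 5
d = r₁ − r₂: 0, -3, -2, 2, 5, -2
d²: 0, 9, 4, 4, 25, 4; Σd² = 46
ρ = 1 − 6·46/(6·35) = 1 − 276/210 = -0.314

-0.314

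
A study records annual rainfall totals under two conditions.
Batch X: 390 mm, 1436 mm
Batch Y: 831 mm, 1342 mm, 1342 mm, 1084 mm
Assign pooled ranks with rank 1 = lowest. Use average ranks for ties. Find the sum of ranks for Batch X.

Sorted (ascending): 390, 831, 1084, 1342, 1342, 1436
The 2 values of 1342 occupy positions 4–5 → average rank (4+5)/2 = 4.5.
Batch X values → pooled ranks: 390→1, 1436→6
Rank sum = 1 + 6 = 7

7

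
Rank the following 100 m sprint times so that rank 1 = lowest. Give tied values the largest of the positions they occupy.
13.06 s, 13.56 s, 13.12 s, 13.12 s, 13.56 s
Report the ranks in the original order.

1, 5, 3, 3, 5

Sorted (ascending): 13.06, 13.12, 13.12, 13.56, 13.56
The 2 values of 13.12 occupy positions 2–3 → each gets rank 3.
The 2 values of 13.56 occupy positions 4–5 → each gets rank 5.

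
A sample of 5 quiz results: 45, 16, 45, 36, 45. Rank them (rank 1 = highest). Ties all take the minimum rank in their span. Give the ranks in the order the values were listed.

1, 5, 1, 4, 1

Sorted (descending): 45, 45, 45, 36, 16
The 3 values of 45 occupy positions 1–3 → each gets rank 1.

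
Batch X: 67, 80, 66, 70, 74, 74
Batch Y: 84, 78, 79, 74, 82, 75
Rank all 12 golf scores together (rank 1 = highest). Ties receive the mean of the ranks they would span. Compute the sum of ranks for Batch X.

52

Sorted (descending): 84, 82, 80, 79, 78, 75, 74, 74, 74, 70, 67, 66
The 3 values of 74 occupy positions 7–9 → average rank 8.
Batch X values → pooled ranks: 67→11, 80→3, 66→12, 70→10, 74→8, 74→8
Rank sum = 11 + 3 + 12 + 10 + 8 + 8 = 52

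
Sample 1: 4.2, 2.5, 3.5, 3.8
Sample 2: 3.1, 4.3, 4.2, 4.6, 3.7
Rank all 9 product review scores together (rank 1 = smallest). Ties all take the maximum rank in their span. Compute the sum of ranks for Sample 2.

Sorted (ascending): 2.5, 3.1, 3.5, 3.7, 3.8, 4.2, 4.2, 4.3, 4.6
The 2 values of 4.2 occupy positions 6–7 → each gets rank 7.
Sample 2 values → pooled ranks: 3.1→2, 4.3→8, 4.2→7, 4.6→9, 3.7→4
Rank sum = 2 + 8 + 7 + 9 + 4 = 30

30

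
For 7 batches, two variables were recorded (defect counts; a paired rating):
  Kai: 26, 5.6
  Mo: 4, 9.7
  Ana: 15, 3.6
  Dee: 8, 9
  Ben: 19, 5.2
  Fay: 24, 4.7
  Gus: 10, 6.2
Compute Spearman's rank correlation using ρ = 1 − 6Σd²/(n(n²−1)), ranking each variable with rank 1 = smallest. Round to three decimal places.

-0.679

Ranks of variable 1: 7, 1, 4, 2, 5, 6, 3
Ranks of variable 2: 4, 7, 1, 6, 3, 2, 5
d = r₁ − r₂: 3, -6, 3, -4, 2, 4, -2
d²: 9, 36, 9, 16, 4, 16, 4; Σd² = 94
ρ = 1 − 6·94/(7·48) = 1 − 564/336 = -0.679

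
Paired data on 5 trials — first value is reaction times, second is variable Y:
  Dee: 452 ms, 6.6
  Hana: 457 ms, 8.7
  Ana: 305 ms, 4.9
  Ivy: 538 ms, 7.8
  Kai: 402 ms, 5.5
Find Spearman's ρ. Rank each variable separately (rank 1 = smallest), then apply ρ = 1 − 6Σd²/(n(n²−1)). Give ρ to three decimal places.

0.900

Ranks of variable 1: 3, 4, 1, 5, 2
Ranks of variable 2: 3, 5, 1, 4, 2
d = r₁ − r₂: 0, -1, 0, 1, 0
d²: 0, 1, 0, 1, 0; Σd² = 2
ρ = 1 − 6·2/(5·24) = 1 − 12/120 = 0.900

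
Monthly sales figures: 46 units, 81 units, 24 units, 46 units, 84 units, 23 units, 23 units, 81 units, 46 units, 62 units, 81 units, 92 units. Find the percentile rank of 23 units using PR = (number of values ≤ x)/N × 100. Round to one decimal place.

16.7

N = 12.
Strictly below 23: 0. Equal to 23: 2.
PR = 2/12 × 100 = 16.7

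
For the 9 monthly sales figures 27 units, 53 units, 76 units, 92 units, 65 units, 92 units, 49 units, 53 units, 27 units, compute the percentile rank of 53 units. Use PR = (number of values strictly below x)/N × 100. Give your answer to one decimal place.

33.3

N = 9.
Strictly below 53: 3. Equal to 53: 2.
PR = 3/9 × 100 = 33.3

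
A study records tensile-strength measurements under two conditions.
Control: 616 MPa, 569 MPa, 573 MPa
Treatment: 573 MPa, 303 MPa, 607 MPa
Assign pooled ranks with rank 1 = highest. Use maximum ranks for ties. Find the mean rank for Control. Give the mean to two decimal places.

Sorted (descending): 616, 607, 573, 573, 569, 303
The 2 values of 573 occupy positions 3–4 → each gets rank 4.
Control values → pooled ranks: 616→1, 569→5, 573→4
Mean rank = (1 + 5 + 4) / 3 = 3.33

3.33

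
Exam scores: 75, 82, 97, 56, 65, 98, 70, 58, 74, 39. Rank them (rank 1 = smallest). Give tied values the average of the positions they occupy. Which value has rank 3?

58

Sorted (ascending): 39, 56, 58, 65, 70, 74, 75, 82, 97, 98
No ties — each value takes its position as its rank.
Rank 3 → value 58.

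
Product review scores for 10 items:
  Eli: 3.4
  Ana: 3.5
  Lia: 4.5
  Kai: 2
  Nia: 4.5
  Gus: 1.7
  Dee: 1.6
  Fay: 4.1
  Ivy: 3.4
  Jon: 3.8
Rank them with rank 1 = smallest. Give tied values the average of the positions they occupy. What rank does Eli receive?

4.5

Sorted (ascending): 1.6, 1.7, 2, 3.4, 3.4, 3.5, 3.8, 4.1, 4.5, 4.5
The 2 values of 3.4 occupy positions 4–5 → average rank (4+5)/2 = 4.5.
The 2 values of 4.5 occupy positions 9–10 → average rank (9+10)/2 = 9.5.
Eli has value 3.4 → rank 4.5.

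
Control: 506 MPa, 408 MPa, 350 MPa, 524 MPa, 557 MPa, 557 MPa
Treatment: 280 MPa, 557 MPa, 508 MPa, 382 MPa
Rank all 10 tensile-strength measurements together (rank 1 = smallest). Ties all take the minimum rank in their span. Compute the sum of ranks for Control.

Sorted (ascending): 280, 350, 382, 408, 506, 508, 524, 557, 557, 557
The 3 values of 557 occupy positions 8–10 → each gets rank 8.
Control values → pooled ranks: 506→5, 408→4, 350→2, 524→7, 557→8, 557→8
Rank sum = 5 + 4 + 2 + 7 + 8 + 8 = 34

34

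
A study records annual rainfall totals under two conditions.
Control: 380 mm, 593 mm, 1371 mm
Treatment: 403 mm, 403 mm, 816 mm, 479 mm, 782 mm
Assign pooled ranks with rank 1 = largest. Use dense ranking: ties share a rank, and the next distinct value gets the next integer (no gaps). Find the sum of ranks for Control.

12

Sorted (descending): 1371, 816, 782, 593, 479, 403, 403, 380
The 2 values of 403 share dense rank 6.
Remaining distinct values take the next consecutive integers.
Control values → pooled ranks: 380→7, 593→4, 1371→1
Rank sum = 7 + 4 + 1 = 12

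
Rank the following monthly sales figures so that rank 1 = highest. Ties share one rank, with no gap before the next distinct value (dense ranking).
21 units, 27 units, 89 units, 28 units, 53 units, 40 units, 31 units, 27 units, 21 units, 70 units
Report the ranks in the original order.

8, 7, 1, 6, 3, 4, 5, 7, 8, 2

Sorted (descending): 89, 70, 53, 40, 31, 28, 27, 27, 21, 21
The 2 values of 27 share dense rank 7.
The 2 values of 21 share dense rank 8.
Remaining distinct values take the next consecutive integers.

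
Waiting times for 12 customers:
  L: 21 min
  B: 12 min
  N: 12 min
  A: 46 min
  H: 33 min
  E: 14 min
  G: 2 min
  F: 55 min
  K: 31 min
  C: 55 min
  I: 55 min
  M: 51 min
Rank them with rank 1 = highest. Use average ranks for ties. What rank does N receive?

Sorted (descending): 55, 55, 55, 51, 46, 33, 31, 21, 14, 12, 12, 2
The 3 values of 55 occupy positions 1–3 → average rank 2.
The 2 values of 12 occupy positions 10–11 → average rank (10+11)/2 = 10.5.
N has value 12 min → rank 10.5.

10.5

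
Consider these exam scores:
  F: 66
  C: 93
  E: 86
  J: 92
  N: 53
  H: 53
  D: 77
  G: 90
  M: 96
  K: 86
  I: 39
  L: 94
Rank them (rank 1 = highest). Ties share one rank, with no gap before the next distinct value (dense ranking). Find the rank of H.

9

Sorted (descending): 96, 94, 93, 92, 90, 86, 86, 77, 66, 53, 53, 39
The 2 values of 86 share dense rank 6.
The 2 values of 53 share dense rank 9.
Remaining distinct values take the next consecutive integers.
H has value 53 → rank 9.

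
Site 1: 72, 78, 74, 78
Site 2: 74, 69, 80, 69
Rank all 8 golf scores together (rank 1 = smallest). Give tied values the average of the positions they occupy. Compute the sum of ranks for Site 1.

20.5

Sorted (ascending): 69, 69, 72, 74, 74, 78, 78, 80
The 2 values of 69 occupy positions 1–2 → average rank (1+2)/2 = 1.5.
The 2 values of 74 occupy positions 4–5 → average rank (4+5)/2 = 4.5.
The 2 values of 78 occupy positions 6–7 → average rank (6+7)/2 = 6.5.
Site 1 values → pooled ranks: 72→3, 78→6.5, 74→4.5, 78→6.5
Rank sum = 3 + 6.5 + 4.5 + 6.5 = 20.5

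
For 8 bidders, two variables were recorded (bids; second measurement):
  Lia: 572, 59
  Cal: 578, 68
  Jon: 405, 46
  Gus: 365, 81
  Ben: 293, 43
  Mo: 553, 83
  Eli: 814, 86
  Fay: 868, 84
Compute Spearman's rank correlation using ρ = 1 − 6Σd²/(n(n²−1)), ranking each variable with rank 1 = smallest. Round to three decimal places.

0.714

Ranks of variable 1: 5, 6, 3, 2, 1, 4, 7, 8
Ranks of variable 2: 3, 4, 2, 5, 1, 6, 8, 7
d = r₁ − r₂: 2, 2, 1, -3, 0, -2, -1, 1
d²: 4, 4, 1, 9, 0, 4, 1, 1; Σd² = 24
ρ = 1 − 6·24/(8·63) = 1 − 144/504 = 0.714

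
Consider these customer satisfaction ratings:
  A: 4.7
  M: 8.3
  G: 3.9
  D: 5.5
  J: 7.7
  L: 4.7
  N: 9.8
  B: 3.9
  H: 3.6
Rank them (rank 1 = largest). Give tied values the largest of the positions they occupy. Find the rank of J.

Sorted (descending): 9.8, 8.3, 7.7, 5.5, 4.7, 4.7, 3.9, 3.9, 3.6
The 2 values of 4.7 occupy positions 5–6 → each gets rank 6.
The 2 values of 3.9 occupy positions 7–8 → each gets rank 8.
J has value 7.7 → rank 3.

3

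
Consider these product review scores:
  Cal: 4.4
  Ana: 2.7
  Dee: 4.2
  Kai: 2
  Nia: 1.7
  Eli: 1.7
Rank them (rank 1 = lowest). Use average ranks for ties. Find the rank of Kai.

Sorted (ascending): 1.7, 1.7, 2, 2.7, 4.2, 4.4
The 2 values of 1.7 occupy positions 1–2 → average rank (1+2)/2 = 1.5.
Kai has value 2 → rank 3.

3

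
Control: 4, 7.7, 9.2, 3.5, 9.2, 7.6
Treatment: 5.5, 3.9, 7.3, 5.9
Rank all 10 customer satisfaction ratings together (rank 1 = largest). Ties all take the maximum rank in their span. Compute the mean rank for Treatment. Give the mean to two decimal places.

Sorted (descending): 9.2, 9.2, 7.7, 7.6, 7.3, 5.9, 5.5, 4, 3.9, 3.5
The 2 values of 9.2 occupy positions 1–2 → each gets rank 2.
Treatment values → pooled ranks: 5.5→7, 3.9→9, 7.3→5, 5.9→6
Mean rank = (7 + 9 + 5 + 6) / 4 = 6.75

6.75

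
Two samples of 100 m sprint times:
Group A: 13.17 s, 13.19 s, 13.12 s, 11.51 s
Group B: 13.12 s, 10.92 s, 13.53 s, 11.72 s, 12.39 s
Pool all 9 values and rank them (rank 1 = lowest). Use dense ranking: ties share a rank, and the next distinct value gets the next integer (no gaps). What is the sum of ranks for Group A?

20

Sorted (ascending): 10.92, 11.51, 11.72, 12.39, 13.12, 13.12, 13.17, 13.19, 13.53
The 2 values of 13.12 share dense rank 5.
Remaining distinct values take the next consecutive integers.
Group A values → pooled ranks: 13.17→6, 13.19→7, 13.12→5, 11.51→2
Rank sum = 6 + 7 + 5 + 2 = 20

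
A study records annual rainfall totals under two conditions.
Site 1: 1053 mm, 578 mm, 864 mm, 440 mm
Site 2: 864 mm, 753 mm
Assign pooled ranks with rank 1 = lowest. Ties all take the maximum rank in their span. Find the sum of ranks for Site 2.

Sorted (ascending): 440, 578, 753, 864, 864, 1053
The 2 values of 864 occupy positions 4–5 → each gets rank 5.
Site 2 values → pooled ranks: 864→5, 753→3
Rank sum = 5 + 3 = 8

8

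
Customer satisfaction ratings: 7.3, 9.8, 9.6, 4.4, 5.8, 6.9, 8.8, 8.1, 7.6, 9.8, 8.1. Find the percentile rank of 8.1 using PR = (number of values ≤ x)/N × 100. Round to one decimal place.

N = 11.
Strictly below 8.1: 5. Equal to 8.1: 2.
PR = 7/11 × 100 = 63.6

63.6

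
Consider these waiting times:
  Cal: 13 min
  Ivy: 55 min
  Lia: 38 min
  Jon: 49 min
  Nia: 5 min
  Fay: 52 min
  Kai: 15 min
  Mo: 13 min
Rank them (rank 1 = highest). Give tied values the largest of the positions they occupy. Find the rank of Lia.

Sorted (descending): 55, 52, 49, 38, 15, 13, 13, 5
The 2 values of 13 occupy positions 6–7 → each gets rank 7.
Lia has value 38 min → rank 4.

4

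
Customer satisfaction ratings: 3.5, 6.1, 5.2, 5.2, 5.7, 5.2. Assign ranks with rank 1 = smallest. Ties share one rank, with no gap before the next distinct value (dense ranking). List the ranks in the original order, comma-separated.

Sorted (ascending): 3.5, 5.2, 5.2, 5.2, 5.7, 6.1
The 3 values of 5.2 share dense rank 2.
Remaining distinct values take the next consecutive integers.

1, 4, 2, 2, 3, 2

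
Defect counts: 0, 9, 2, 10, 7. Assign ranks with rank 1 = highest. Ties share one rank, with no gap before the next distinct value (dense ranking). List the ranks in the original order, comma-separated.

5, 2, 4, 1, 3

Sorted (descending): 10, 9, 7, 2, 0
No ties — each value takes its position as its rank.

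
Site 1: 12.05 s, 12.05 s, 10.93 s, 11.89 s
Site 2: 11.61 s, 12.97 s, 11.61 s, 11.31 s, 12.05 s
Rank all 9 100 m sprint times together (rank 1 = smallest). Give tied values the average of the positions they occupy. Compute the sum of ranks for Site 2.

Sorted (ascending): 10.93, 11.31, 11.61, 11.61, 11.89, 12.05, 12.05, 12.05, 12.97
The 2 values of 11.61 occupy positions 3–4 → average rank (3+4)/2 = 3.5.
The 3 values of 12.05 occupy positions 6–8 → average rank 7.
Site 2 values → pooled ranks: 11.61→3.5, 12.97→9, 11.61→3.5, 11.31→2, 12.05→7
Rank sum = 3.5 + 9 + 3.5 + 2 + 7 = 25

25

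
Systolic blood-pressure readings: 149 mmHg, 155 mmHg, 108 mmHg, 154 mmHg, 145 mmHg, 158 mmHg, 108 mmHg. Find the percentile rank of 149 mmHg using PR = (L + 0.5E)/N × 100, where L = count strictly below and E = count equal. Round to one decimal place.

50.0

N = 7.
Strictly below 149: 3. Equal to 149: 1.
PR = (3 + 0.5·1)/7 × 100 = 50.0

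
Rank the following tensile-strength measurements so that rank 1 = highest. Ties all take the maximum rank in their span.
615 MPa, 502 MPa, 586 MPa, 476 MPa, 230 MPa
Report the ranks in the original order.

Sorted (descending): 615, 586, 502, 476, 230
No ties — each value takes its position as its rank.

1, 3, 2, 4, 5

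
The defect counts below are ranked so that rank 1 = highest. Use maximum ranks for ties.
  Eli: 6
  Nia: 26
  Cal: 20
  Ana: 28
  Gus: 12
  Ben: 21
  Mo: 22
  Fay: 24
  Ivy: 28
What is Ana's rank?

2

Sorted (descending): 28, 28, 26, 24, 22, 21, 20, 12, 6
The 2 values of 28 occupy positions 1–2 → each gets rank 2.
Ana has value 28 → rank 2.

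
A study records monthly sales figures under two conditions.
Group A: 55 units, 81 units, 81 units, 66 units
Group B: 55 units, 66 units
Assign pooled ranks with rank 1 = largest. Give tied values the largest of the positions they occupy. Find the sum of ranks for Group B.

10

Sorted (descending): 81, 81, 66, 66, 55, 55
The 2 values of 81 occupy positions 1–2 → each gets rank 2.
The 2 values of 66 occupy positions 3–4 → each gets rank 4.
The 2 values of 55 occupy positions 5–6 → each gets rank 6.
Group B values → pooled ranks: 55→6, 66→4
Rank sum = 6 + 4 = 10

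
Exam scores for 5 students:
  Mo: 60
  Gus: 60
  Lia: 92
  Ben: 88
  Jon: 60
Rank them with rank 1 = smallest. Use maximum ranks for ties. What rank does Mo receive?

Sorted (ascending): 60, 60, 60, 88, 92
The 3 values of 60 occupy positions 1–3 → each gets rank 3.
Mo has value 60 → rank 3.

3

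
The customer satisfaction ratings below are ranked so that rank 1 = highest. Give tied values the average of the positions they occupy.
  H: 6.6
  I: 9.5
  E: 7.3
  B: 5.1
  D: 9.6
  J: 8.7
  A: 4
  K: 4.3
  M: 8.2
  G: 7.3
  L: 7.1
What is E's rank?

Sorted (descending): 9.6, 9.5, 8.7, 8.2, 7.3, 7.3, 7.1, 6.6, 5.1, 4.3, 4
The 2 values of 7.3 occupy positions 5–6 → average rank (5+6)/2 = 5.5.
E has value 7.3 → rank 5.5.

5.5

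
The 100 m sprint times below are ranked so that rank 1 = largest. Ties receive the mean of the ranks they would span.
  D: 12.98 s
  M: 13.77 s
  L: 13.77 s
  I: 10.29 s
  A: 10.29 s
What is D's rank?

3

Sorted (descending): 13.77, 13.77, 12.98, 10.29, 10.29
The 2 values of 13.77 occupy positions 1–2 → average rank (1+2)/2 = 1.5.
The 2 values of 10.29 occupy positions 4–5 → average rank (4+5)/2 = 4.5.
D has value 12.98 s → rank 3.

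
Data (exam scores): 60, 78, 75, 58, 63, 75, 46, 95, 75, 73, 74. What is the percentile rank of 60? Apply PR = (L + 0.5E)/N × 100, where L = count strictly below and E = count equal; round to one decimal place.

22.7

N = 11.
Strictly below 60: 2. Equal to 60: 1.
PR = (2 + 0.5·1)/11 × 100 = 22.7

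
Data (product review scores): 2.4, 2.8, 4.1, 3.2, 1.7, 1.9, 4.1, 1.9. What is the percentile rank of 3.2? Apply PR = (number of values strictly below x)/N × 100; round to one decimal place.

N = 8.
Strictly below 3.2: 5. Equal to 3.2: 1.
PR = 5/8 × 100 = 62.5

62.5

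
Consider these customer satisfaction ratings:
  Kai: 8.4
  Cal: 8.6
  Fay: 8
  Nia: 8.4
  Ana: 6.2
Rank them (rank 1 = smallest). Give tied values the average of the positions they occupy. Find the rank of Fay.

Sorted (ascending): 6.2, 8, 8.4, 8.4, 8.6
The 2 values of 8.4 occupy positions 3–4 → average rank (3+4)/2 = 3.5.
Fay has value 8 → rank 2.

2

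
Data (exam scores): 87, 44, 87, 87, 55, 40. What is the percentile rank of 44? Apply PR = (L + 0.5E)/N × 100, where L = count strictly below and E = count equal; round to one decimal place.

N = 6.
Strictly below 44: 1. Equal to 44: 1.
PR = (1 + 0.5·1)/6 × 100 = 25.0

25.0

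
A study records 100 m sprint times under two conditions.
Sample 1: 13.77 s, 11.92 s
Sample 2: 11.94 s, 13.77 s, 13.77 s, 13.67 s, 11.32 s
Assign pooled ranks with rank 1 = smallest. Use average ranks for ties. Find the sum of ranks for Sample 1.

Sorted (ascending): 11.32, 11.92, 11.94, 13.67, 13.77, 13.77, 13.77
The 3 values of 13.77 occupy positions 5–7 → average rank 6.
Sample 1 values → pooled ranks: 13.77→6, 11.92→2
Rank sum = 6 + 2 = 8

8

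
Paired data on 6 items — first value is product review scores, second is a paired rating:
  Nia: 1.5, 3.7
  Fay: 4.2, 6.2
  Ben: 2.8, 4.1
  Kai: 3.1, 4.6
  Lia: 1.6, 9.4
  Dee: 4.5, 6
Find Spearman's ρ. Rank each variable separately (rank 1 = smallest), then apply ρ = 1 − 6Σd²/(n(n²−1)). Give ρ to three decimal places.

Ranks of variable 1: 1, 5, 3, 4, 2, 6
Ranks of variable 2: 1, 5, 2, 3, 6, 4
d = r₁ − r₂: 0, 0, 1, 1, -4, 2
d²: 0, 0, 1, 1, 16, 4; Σd² = 22
ρ = 1 − 6·22/(6·35) = 1 − 132/210 = 0.371

0.371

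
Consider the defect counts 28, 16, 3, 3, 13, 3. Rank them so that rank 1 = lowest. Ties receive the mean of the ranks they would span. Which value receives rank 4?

13

Sorted (ascending): 3, 3, 3, 13, 16, 28
The 3 values of 3 occupy positions 1–3 → average rank 2.
Rank 4 → value 13.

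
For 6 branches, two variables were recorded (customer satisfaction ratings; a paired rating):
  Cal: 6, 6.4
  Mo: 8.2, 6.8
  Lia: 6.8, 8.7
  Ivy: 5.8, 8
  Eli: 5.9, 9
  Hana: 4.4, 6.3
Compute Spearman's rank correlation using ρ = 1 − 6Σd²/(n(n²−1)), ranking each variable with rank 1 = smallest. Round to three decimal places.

0.257

Ranks of variable 1: 4, 6, 5, 2, 3, 1
Ranks of variable 2: 2, 3, 5, 4, 6, 1
d = r₁ − r₂: 2, 3, 0, -2, -3, 0
d²: 4, 9, 0, 4, 9, 0; Σd² = 26
ρ = 1 − 6·26/(6·35) = 1 − 156/210 = 0.257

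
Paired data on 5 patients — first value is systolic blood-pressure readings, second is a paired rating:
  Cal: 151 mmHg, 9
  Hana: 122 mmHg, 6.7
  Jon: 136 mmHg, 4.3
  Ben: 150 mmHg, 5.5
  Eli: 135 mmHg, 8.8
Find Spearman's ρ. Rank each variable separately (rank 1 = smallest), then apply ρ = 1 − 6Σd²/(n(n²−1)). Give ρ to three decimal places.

0.200

Ranks of variable 1: 5, 1, 3, 4, 2
Ranks of variable 2: 5, 3, 1, 2, 4
d = r₁ − r₂: 0, -2, 2, 2, -2
d²: 0, 4, 4, 4, 4; Σd² = 16
ρ = 1 − 6·16/(5·24) = 1 − 96/120 = 0.200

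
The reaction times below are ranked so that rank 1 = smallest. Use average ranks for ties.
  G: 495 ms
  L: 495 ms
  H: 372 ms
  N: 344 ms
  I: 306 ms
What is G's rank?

4.5

Sorted (ascending): 306, 344, 372, 495, 495
The 2 values of 495 occupy positions 4–5 → average rank (4+5)/2 = 4.5.
G has value 495 ms → rank 4.5.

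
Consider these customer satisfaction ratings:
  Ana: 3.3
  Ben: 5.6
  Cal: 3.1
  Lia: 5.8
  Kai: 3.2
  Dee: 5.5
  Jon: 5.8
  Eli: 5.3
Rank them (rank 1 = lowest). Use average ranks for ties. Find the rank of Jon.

Sorted (ascending): 3.1, 3.2, 3.3, 5.3, 5.5, 5.6, 5.8, 5.8
The 2 values of 5.8 occupy positions 7–8 → average rank (7+8)/2 = 7.5.
Jon has value 5.8 → rank 7.5.

7.5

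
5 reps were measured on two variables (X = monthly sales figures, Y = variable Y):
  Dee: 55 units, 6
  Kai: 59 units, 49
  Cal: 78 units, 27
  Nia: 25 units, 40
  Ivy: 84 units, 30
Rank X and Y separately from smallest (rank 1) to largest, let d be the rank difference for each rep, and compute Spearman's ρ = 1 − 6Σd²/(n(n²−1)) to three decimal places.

Ranks of variable 1: 2, 3, 4, 1, 5
Ranks of variable 2: 1, 5, 2, 4, 3
d = r₁ − r₂: 1, -2, 2, -3, 2
d²: 1, 4, 4, 9, 4; Σd² = 22
ρ = 1 − 6·22/(5·24) = 1 − 132/120 = -0.100

-0.100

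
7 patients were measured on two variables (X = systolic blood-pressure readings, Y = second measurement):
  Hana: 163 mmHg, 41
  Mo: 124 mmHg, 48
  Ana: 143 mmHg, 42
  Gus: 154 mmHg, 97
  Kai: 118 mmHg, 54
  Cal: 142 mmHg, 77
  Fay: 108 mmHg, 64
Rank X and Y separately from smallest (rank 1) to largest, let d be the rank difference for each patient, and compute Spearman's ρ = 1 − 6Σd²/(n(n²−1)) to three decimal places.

-0.250

Ranks of variable 1: 7, 3, 5, 6, 2, 4, 1
Ranks of variable 2: 1, 3, 2, 7, 4, 6, 5
d = r₁ − r₂: 6, 0, 3, -1, -2, -2, -4
d²: 36, 0, 9, 1, 4, 4, 16; Σd² = 70
ρ = 1 − 6·70/(7·48) = 1 − 420/336 = -0.250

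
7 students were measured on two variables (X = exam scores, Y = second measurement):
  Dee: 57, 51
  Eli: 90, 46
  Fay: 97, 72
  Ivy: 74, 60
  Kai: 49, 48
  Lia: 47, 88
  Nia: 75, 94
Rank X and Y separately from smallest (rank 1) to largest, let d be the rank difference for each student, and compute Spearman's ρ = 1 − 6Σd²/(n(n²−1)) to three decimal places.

Ranks of variable 1: 3, 6, 7, 4, 2, 1, 5
Ranks of variable 2: 3, 1, 5, 4, 2, 6, 7
d = r₁ − r₂: 0, 5, 2, 0, 0, -5, -2
d²: 0, 25, 4, 0, 0, 25, 4; Σd² = 58
ρ = 1 − 6·58/(7·48) = 1 − 348/336 = -0.036

-0.036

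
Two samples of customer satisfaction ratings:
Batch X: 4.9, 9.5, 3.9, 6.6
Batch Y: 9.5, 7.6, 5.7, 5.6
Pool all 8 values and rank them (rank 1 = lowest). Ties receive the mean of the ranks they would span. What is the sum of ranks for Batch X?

15.5

Sorted (ascending): 3.9, 4.9, 5.6, 5.7, 6.6, 7.6, 9.5, 9.5
The 2 values of 9.5 occupy positions 7–8 → average rank (7+8)/2 = 7.5.
Batch X values → pooled ranks: 4.9→2, 9.5→7.5, 3.9→1, 6.6→5
Rank sum = 2 + 7.5 + 1 + 5 = 15.5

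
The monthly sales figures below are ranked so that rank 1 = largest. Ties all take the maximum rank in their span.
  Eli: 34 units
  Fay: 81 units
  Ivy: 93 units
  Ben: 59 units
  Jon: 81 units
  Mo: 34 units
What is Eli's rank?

6

Sorted (descending): 93, 81, 81, 59, 34, 34
The 2 values of 81 occupy positions 2–3 → each gets rank 3.
The 2 values of 34 occupy positions 5–6 → each gets rank 6.
Eli has value 34 units → rank 6.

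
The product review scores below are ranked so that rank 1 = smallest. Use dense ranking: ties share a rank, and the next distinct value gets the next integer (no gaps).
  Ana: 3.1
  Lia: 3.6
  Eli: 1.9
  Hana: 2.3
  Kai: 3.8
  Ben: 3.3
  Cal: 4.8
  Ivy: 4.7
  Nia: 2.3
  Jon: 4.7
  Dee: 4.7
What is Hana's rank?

Sorted (ascending): 1.9, 2.3, 2.3, 3.1, 3.3, 3.6, 3.8, 4.7, 4.7, 4.7, 4.8
The 2 values of 2.3 share dense rank 2.
The 3 values of 4.7 share dense rank 7.
Remaining distinct values take the next consecutive integers.
Hana has value 2.3 → rank 2.

2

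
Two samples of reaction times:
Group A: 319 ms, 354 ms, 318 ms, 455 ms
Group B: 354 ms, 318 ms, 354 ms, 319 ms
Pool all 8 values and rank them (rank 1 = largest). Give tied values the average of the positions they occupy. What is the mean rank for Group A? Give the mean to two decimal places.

4.25

Sorted (descending): 455, 354, 354, 354, 319, 319, 318, 318
The 3 values of 354 occupy positions 2–4 → average rank 3.
The 2 values of 319 occupy positions 5–6 → average rank (5+6)/2 = 5.5.
The 2 values of 318 occupy positions 7–8 → average rank (7+8)/2 = 7.5.
Group A values → pooled ranks: 319→5.5, 354→3, 318→7.5, 455→1
Mean rank = (5.5 + 3 + 7.5 + 1) / 4 = 4.25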